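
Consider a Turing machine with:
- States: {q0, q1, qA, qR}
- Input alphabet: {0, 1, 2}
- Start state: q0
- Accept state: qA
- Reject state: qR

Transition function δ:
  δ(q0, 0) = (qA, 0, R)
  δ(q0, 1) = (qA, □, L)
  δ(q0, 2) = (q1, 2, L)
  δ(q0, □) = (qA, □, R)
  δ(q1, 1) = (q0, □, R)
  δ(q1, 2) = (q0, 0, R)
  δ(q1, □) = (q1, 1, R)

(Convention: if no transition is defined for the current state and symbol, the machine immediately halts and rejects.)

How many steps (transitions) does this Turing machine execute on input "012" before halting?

Execution trace:
Initial: [q0]012
Step 1: δ(q0, 0) = (qA, 0, R) → 0[qA]12

The machine reaches the accept state qA and halts.

The machine executed 1 step before halting.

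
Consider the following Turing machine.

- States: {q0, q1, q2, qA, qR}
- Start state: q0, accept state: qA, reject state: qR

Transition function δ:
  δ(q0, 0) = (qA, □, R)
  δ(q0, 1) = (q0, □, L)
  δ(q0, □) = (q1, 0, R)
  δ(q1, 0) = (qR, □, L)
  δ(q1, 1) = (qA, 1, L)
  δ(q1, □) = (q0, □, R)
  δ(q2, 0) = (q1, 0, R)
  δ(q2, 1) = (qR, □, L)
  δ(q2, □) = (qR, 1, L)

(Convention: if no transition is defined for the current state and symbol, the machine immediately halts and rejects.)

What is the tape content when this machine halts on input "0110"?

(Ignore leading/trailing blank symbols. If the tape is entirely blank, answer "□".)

Execution trace:
Initial: [q0]0110
Step 1: δ(q0, 0) = (qA, □, R) → □[qA]110

The machine reaches the accept state qA and halts.

Final tape (ignoring leading/trailing blanks): 110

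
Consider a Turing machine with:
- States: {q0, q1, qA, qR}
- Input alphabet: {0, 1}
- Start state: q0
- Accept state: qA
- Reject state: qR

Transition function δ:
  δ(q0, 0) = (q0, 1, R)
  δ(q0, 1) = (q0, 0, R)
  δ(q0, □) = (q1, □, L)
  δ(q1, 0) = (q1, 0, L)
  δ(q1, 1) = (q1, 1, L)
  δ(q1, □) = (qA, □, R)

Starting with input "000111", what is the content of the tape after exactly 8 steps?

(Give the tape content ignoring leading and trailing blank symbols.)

Execution trace:
Initial: [q0]000111
Step 1: δ(q0, 0) = (q0, 1, R) → 1[q0]00111
Step 2: δ(q0, 0) = (q0, 1, R) → 11[q0]0111
Step 3: δ(q0, 0) = (q0, 1, R) → 111[q0]111
Step 4: δ(q0, 1) = (q0, 0, R) → 1110[q0]11
Step 5: δ(q0, 1) = (q0, 0, R) → 11100[q0]1
Step 6: δ(q0, 1) = (q0, 0, R) → 111000[q0]□
Step 7: δ(q0, □) = (q1, □, L) → 11100[q1]0□
Step 8: δ(q1, 0) = (q1, 0, L) → 1110[q1]00□

After 8 steps, the tape (ignoring leading/trailing blanks) is: 111000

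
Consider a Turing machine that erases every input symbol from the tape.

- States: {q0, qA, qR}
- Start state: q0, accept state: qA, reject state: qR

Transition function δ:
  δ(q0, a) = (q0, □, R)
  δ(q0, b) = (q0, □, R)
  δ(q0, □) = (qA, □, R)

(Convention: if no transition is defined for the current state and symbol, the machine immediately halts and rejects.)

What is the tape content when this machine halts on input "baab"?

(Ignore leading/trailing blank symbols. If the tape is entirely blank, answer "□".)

Execution trace:
Initial: [q0]baab
Step 1: δ(q0, b) = (q0, □, R) → □[q0]aab
Step 2: δ(q0, a) = (q0, □, R) → □□[q0]ab
Step 3: δ(q0, a) = (q0, □, R) → □□□[q0]b
Step 4: δ(q0, b) = (q0, □, R) → □□□□[q0]□
Step 5: δ(q0, □) = (qA, □, R) → □□□□□[qA]□

The machine reaches the accept state qA and halts.

Final tape (ignoring leading/trailing blanks): □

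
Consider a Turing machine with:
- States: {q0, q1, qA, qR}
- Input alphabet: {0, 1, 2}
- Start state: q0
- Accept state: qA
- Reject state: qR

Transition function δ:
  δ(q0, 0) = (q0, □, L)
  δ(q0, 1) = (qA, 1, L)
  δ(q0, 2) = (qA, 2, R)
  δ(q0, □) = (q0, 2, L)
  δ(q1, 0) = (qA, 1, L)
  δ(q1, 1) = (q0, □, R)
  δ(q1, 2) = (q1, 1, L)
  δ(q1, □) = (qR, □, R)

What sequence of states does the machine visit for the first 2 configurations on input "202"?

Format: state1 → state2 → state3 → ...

Execution trace:
Initial: [q0]202
Step 1: δ(q0, 2) = (qA, 2, R) → 2[qA]02

The machine reaches the accept state qA and halts.

State sequence: q0 → qA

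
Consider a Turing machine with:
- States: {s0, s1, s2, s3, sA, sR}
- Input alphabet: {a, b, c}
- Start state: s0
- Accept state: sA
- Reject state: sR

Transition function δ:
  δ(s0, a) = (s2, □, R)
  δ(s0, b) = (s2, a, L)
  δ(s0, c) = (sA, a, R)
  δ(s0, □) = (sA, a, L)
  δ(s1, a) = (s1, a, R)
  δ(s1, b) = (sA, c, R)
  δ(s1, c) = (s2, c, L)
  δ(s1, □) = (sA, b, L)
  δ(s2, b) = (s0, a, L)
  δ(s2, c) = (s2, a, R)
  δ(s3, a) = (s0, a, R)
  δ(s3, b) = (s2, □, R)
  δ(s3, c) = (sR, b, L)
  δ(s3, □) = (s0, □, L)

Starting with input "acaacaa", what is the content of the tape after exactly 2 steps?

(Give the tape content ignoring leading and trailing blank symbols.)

Execution trace:
Initial: [s0]acaacaa
Step 1: δ(s0, a) = (s2, □, R) → □[s2]caacaa
Step 2: δ(s2, c) = (s2, a, R) → □a[s2]aacaa

No transition is defined for δ(s2, a). By convention the machine halts and rejects.

After 2 steps, the tape (ignoring leading/trailing blanks) is: aaacaa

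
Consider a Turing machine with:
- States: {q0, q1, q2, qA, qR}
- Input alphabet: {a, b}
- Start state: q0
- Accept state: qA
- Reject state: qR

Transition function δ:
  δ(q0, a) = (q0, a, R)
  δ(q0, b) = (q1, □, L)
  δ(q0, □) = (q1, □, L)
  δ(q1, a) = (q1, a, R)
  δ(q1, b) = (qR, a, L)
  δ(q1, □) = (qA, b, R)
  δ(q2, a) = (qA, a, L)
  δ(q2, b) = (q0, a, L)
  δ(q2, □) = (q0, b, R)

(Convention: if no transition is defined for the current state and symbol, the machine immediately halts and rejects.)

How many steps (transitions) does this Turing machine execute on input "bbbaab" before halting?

Execution trace:
Initial: [q0]bbbaab
Step 1: δ(q0, b) = (q1, □, L) → [q1]□□bbaab
Step 2: δ(q1, □) = (qA, b, R) → b[qA]□bbaab

The machine reaches the accept state qA and halts.

The machine executed 2 steps before halting.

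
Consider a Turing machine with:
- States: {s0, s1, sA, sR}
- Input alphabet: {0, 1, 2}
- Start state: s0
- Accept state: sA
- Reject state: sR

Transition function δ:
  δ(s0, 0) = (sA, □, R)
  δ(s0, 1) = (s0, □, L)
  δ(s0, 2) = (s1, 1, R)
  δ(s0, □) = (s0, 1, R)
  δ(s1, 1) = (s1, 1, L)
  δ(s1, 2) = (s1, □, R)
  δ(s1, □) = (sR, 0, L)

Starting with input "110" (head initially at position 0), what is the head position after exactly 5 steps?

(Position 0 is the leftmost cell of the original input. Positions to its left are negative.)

Execution trace (head position shown):
Step 0: [s0]110  (head at position 0)
Step 1: move left → [s0]□□10  (head at position -1)
Step 2: move right → 1[s0]□10  (head at position 0)
Step 3: move right → 11[s0]10  (head at position 1)
Step 4: move left → 1[s0]1□0  (head at position 0)
Step 5: move left → [s0]1□□0  (head at position -1)

After 5 steps, the head is at position -1.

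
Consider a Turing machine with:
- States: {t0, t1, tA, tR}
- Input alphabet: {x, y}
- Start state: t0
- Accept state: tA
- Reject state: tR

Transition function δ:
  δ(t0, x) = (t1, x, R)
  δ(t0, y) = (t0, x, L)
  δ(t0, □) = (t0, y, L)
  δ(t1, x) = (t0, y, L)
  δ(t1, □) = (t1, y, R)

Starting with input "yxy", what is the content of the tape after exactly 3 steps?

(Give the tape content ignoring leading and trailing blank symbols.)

Execution trace:
Initial: [t0]yxy
Step 1: δ(t0, y) = (t0, x, L) → [t0]□xxy
Step 2: δ(t0, □) = (t0, y, L) → [t0]□yxxy
Step 3: δ(t0, □) = (t0, y, L) → [t0]□yyxxy

After 3 steps, the tape (ignoring leading/trailing blanks) is: yyxxy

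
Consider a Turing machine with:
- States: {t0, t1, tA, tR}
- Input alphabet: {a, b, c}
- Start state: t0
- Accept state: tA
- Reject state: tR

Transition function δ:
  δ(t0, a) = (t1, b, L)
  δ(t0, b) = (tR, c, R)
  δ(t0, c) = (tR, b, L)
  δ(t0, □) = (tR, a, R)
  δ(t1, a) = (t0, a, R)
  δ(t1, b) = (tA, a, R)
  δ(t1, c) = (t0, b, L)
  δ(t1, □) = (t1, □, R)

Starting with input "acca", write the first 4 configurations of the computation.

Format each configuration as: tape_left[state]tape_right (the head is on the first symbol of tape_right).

Transitions applied:
Step 1: δ(t0, a) = (t1, b, L)
Step 2: δ(t1, □) = (t1, □, R)
Step 3: δ(t1, b) = (tA, a, R)

The first 4 configurations are:
[t0]acca ⊢ [t1]□bcca ⊢ □[t1]bcca ⊢ □a[tA]cca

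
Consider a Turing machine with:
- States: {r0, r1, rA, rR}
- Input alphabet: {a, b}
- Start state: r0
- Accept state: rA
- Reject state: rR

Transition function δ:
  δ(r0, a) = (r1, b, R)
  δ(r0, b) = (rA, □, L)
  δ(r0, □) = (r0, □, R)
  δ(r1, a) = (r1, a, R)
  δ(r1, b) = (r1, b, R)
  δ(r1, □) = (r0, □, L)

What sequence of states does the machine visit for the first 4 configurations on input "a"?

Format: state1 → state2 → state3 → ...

Execution trace:
Initial: [r0]a
Step 1: δ(r0, a) = (r1, b, R) → b[r1]□
Step 2: δ(r1, □) = (r0, □, L) → [r0]b□
Step 3: δ(r0, b) = (rA, □, L) → [rA]□□□

The machine reaches the accept state rA and halts.

State sequence: r0 → r1 → r0 → rA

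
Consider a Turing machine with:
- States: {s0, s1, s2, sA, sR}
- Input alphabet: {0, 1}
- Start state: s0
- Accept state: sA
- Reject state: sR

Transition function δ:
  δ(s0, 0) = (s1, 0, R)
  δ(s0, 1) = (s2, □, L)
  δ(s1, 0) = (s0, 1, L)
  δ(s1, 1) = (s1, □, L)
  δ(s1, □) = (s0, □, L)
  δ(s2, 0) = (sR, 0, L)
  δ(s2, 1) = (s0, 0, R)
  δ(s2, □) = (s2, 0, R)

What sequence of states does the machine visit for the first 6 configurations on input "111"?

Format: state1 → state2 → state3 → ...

Execution trace:
Initial: [s0]111
Step 1: δ(s0, 1) = (s2, □, L) → [s2]□□11
Step 2: δ(s2, □) = (s2, 0, R) → 0[s2]□11
Step 3: δ(s2, □) = (s2, 0, R) → 00[s2]11
Step 4: δ(s2, 1) = (s0, 0, R) → 000[s0]1
Step 5: δ(s0, 1) = (s2, □, L) → 00[s2]0□

State sequence: s0 → s2 → s2 → s2 → s0 → s2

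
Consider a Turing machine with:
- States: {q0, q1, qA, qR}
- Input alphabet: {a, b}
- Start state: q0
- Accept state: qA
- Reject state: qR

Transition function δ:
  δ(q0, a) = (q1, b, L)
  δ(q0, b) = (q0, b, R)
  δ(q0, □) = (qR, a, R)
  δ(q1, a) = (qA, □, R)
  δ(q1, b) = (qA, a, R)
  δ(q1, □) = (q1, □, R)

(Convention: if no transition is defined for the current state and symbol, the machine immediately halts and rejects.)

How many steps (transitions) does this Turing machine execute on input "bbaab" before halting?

Execution trace:
Initial: [q0]bbaab
Step 1: δ(q0, b) = (q0, b, R) → b[q0]baab
Step 2: δ(q0, b) = (q0, b, R) → bb[q0]aab
Step 3: δ(q0, a) = (q1, b, L) → b[q1]bbab
Step 4: δ(q1, b) = (qA, a, R) → ba[qA]bab

The machine reaches the accept state qA and halts.

The machine executed 4 steps before halting.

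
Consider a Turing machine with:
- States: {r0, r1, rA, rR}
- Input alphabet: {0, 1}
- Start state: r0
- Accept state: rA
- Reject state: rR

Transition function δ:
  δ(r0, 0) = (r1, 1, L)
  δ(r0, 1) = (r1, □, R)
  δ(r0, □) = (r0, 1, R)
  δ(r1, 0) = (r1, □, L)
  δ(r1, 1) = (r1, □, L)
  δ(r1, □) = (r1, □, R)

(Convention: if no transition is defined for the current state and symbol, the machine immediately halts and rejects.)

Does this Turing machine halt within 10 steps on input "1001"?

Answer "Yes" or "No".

Execution trace:
Initial: [r0]1001
Step 1: δ(r0, 1) = (r1, □, R) → □[r1]001
Step 2: δ(r1, 0) = (r1, □, L) → [r1]□□01
Step 3: δ(r1, □) = (r1, □, R) → □[r1]□01
Step 4: δ(r1, □) = (r1, □, R) → □□[r1]01
Step 5: δ(r1, 0) = (r1, □, L) → □[r1]□□1
Step 6: δ(r1, □) = (r1, □, R) → □□[r1]□1
Step 7: δ(r1, □) = (r1, □, R) → □□□[r1]1
Step 8: δ(r1, 1) = (r1, □, L) → □□[r1]□□
Step 9: δ(r1, □) = (r1, □, R) → □□□[r1]□
Step 10: δ(r1, □) = (r1, □, R) → □□□□[r1]□

The machine has not reached a halting state after 10 steps.
The machine did not halt within the 10-step bound.

Answer: No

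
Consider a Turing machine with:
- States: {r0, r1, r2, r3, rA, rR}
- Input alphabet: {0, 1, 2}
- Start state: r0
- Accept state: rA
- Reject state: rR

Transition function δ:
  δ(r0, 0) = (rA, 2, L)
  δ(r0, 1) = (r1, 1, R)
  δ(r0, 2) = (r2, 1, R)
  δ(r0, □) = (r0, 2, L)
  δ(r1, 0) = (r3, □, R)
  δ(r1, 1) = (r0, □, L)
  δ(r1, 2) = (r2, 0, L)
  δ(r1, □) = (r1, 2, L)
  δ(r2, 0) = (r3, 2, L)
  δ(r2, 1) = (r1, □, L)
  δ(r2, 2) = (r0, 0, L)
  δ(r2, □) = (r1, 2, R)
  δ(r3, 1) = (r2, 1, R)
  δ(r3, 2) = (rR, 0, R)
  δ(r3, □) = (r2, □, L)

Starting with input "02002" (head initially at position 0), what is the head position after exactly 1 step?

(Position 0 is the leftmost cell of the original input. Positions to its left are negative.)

Execution trace (head position shown):
Step 0: [r0]02002  (head at position 0)
Step 1: move left → [rA]□22002  (head at position -1)

After 1 step, the head is at position -1.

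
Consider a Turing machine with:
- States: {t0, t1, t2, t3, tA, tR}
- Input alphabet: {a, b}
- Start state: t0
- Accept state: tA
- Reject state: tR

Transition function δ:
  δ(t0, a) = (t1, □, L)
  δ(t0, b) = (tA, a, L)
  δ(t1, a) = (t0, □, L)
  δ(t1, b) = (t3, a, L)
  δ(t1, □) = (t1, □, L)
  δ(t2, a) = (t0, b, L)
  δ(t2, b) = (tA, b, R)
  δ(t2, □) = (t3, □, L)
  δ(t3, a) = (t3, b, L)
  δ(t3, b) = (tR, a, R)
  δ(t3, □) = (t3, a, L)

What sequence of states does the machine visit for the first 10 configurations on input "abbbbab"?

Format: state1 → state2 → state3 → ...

Execution trace:
Initial: [t0]abbbbab
Step 1: δ(t0, a) = (t1, □, L) → [t1]□□bbbbab
Step 2: δ(t1, □) = (t1, □, L) → [t1]□□□bbbbab
Step 3: δ(t1, □) = (t1, □, L) → [t1]□□□□bbbbab
Step 4: δ(t1, □) = (t1, □, L) → [t1]□□□□□bbbbab
Step 5: δ(t1, □) = (t1, □, L) → [t1]□□□□□□bbbbab
Step 6: δ(t1, □) = (t1, □, L) → [t1]□□□□□□□bbbbab
Step 7: δ(t1, □) = (t1, □, L) → [t1]□□□□□□□□bbbbab
Step 8: δ(t1, □) = (t1, □, L) → [t1]□□□□□□□□□bbbbab
Step 9: δ(t1, □) = (t1, □, L) → [t1]□□□□□□□□□□bbbbab

State sequence: t0 → t1 → t1 → t1 → t1 → t1 → t1 → t1 → t1 → t1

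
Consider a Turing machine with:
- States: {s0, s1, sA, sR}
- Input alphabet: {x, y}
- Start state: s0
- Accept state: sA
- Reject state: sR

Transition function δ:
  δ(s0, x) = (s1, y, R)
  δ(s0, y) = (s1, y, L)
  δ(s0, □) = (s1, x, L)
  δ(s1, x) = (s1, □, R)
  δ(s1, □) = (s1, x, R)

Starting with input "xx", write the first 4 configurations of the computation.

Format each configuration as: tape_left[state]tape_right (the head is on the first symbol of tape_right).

Transitions applied:
Step 1: δ(s0, x) = (s1, y, R)
Step 2: δ(s1, x) = (s1, □, R)
Step 3: δ(s1, □) = (s1, x, R)

The first 4 configurations are:
[s0]xx ⊢ y[s1]x ⊢ y□[s1]□ ⊢ y□x[s1]□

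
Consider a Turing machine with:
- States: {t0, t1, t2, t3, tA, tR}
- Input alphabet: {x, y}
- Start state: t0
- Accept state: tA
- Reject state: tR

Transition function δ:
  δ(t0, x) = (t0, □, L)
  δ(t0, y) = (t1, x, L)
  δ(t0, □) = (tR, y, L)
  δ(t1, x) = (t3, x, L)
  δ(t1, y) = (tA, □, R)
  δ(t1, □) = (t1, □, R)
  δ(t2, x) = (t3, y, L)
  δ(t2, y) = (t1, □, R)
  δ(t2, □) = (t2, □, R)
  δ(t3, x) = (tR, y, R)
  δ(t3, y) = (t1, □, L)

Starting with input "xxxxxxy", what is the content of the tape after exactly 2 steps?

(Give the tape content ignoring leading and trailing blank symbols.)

Execution trace:
Initial: [t0]xxxxxxy
Step 1: δ(t0, x) = (t0, □, L) → [t0]□□xxxxxy
Step 2: δ(t0, □) = (tR, y, L) → [tR]□y□xxxxxy

The machine reaches the reject state tR and halts.

After 2 steps, the tape (ignoring leading/trailing blanks) is: y□xxxxxy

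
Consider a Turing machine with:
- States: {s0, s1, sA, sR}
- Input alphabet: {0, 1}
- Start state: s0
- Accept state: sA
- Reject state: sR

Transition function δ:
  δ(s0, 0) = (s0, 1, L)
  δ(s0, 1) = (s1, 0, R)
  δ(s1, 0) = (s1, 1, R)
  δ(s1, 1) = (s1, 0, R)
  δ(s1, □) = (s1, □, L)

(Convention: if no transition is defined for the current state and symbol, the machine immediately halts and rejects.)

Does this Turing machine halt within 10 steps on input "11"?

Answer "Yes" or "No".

Execution trace:
Initial: [s0]11
Step 1: δ(s0, 1) = (s1, 0, R) → 0[s1]1
Step 2: δ(s1, 1) = (s1, 0, R) → 00[s1]□
Step 3: δ(s1, □) = (s1, □, L) → 0[s1]0□
Step 4: δ(s1, 0) = (s1, 1, R) → 01[s1]□
Step 5: δ(s1, □) = (s1, □, L) → 0[s1]1□
Step 6: δ(s1, 1) = (s1, 0, R) → 00[s1]□
Step 7: δ(s1, □) = (s1, □, L) → 0[s1]0□
Step 8: δ(s1, 0) = (s1, 1, R) → 01[s1]□
Step 9: δ(s1, □) = (s1, □, L) → 0[s1]1□
Step 10: δ(s1, 1) = (s1, 0, R) → 00[s1]□

The machine has not reached a halting state after 10 steps.
The machine did not halt within the 10-step bound.

Answer: No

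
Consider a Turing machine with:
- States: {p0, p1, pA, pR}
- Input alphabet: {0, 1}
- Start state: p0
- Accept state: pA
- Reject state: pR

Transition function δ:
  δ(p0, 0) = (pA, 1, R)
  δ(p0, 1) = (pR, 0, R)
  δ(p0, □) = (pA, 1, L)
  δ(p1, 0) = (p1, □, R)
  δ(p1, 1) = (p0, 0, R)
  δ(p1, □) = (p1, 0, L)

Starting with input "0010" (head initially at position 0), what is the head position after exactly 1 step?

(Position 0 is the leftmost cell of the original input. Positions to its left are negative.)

Execution trace (head position shown):
Step 0: [p0]0010  (head at position 0)
Step 1: move right → 1[pA]010  (head at position 1)

After 1 step, the head is at position 1.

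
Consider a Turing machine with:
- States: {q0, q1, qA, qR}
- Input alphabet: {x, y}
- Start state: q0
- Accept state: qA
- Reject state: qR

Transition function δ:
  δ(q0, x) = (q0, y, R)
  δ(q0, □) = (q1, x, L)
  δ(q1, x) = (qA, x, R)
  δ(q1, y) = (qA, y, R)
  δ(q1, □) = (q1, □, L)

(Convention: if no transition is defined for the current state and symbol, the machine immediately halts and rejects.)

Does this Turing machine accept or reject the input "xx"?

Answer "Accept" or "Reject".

Execution trace:
Initial: [q0]xx
Step 1: δ(q0, x) = (q0, y, R) → y[q0]x
Step 2: δ(q0, x) = (q0, y, R) → yy[q0]□
Step 3: δ(q0, □) = (q1, x, L) → y[q1]yx
Step 4: δ(q1, y) = (qA, y, R) → yy[qA]x

The machine reaches the accept state qA and halts.

Answer: Accept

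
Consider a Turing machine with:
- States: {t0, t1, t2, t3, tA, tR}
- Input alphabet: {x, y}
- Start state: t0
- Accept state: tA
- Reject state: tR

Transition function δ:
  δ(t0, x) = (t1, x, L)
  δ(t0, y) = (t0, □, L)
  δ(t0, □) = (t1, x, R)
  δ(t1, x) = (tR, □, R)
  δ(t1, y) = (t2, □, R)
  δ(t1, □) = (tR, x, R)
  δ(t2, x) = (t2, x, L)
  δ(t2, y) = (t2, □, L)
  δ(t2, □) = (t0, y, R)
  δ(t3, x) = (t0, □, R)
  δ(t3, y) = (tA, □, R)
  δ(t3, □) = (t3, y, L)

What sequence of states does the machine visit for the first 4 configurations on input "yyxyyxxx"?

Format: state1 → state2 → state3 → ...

Execution trace:
Initial: [t0]yyxyyxxx
Step 1: δ(t0, y) = (t0, □, L) → [t0]□□yxyyxxx
Step 2: δ(t0, □) = (t1, x, R) → x[t1]□yxyyxxx
Step 3: δ(t1, □) = (tR, x, R) → xx[tR]yxyyxxx

The machine reaches the reject state tR and halts.

State sequence: t0 → t0 → t1 → tR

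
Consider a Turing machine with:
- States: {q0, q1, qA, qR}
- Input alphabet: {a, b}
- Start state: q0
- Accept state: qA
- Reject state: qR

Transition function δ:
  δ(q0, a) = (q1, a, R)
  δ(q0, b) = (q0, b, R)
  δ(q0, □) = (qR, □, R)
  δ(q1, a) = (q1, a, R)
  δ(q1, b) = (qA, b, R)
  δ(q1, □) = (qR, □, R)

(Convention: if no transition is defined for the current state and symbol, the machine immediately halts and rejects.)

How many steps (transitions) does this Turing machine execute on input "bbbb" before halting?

Execution trace:
Initial: [q0]bbbb
Step 1: δ(q0, b) = (q0, b, R) → b[q0]bbb
Step 2: δ(q0, b) = (q0, b, R) → bb[q0]bb
Step 3: δ(q0, b) = (q0, b, R) → bbb[q0]b
Step 4: δ(q0, b) = (q0, b, R) → bbbb[q0]□
Step 5: δ(q0, □) = (qR, □, R) → bbbb□[qR]□

The machine reaches the reject state qR and halts.

The machine executed 5 steps before halting.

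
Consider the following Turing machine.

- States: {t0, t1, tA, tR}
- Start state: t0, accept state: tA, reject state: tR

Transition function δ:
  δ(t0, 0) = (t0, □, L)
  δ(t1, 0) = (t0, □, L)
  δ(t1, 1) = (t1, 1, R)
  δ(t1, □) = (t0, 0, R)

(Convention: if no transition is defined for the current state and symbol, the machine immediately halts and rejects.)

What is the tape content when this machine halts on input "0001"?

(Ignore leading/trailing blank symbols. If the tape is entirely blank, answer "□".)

Execution trace:
Initial: [t0]0001
Step 1: δ(t0, 0) = (t0, □, L) → [t0]□□001

No transition is defined for δ(t0, □). By convention the machine halts and rejects.

Final tape (ignoring leading/trailing blanks): 001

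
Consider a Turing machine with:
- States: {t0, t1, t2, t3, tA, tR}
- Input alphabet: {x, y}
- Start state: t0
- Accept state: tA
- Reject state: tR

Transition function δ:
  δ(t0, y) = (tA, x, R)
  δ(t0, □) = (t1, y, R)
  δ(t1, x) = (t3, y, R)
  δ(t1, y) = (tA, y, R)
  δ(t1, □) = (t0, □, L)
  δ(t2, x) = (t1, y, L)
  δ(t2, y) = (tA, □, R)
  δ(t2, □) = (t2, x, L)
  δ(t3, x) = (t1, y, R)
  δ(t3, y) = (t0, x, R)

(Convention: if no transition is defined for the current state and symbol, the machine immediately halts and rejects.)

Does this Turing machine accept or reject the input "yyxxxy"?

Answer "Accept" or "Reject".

Execution trace:
Initial: [t0]yyxxxy
Step 1: δ(t0, y) = (tA, x, R) → x[tA]yxxxy

The machine reaches the accept state tA and halts.

Answer: Accept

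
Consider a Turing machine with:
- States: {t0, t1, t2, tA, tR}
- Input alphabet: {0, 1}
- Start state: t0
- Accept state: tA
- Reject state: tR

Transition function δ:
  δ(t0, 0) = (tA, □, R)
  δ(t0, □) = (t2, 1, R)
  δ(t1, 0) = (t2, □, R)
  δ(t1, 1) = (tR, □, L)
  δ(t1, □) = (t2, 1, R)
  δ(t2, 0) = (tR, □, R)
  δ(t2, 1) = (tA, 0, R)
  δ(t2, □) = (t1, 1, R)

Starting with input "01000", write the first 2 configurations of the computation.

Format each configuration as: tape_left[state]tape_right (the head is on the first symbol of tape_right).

Transitions applied:
Step 1: δ(t0, 0) = (tA, □, R)

The first 2 configurations are:
[t0]01000 ⊢ □[tA]1000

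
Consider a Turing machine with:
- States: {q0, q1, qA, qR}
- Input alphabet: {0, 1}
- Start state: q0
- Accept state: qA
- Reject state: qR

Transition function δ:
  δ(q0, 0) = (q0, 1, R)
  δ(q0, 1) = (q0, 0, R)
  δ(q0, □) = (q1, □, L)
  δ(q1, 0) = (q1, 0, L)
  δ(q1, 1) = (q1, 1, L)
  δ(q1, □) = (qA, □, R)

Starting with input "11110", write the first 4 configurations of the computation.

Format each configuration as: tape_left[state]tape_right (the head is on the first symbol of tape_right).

Transitions applied:
Step 1: δ(q0, 1) = (q0, 0, R)
Step 2: δ(q0, 1) = (q0, 0, R)
Step 3: δ(q0, 1) = (q0, 0, R)

The first 4 configurations are:
[q0]11110 ⊢ 0[q0]1110 ⊢ 00[q0]110 ⊢ 000[q0]10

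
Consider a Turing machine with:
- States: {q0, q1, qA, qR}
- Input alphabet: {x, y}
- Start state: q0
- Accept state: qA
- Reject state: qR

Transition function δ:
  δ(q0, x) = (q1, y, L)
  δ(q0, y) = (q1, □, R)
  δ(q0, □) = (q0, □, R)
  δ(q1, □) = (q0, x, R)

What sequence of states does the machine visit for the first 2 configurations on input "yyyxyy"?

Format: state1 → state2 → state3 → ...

Execution trace:
Initial: [q0]yyyxyy
Step 1: δ(q0, y) = (q1, □, R) → □[q1]yyxyy

No transition is defined for δ(q1, y). By convention the machine halts and rejects.

State sequence: q0 → q1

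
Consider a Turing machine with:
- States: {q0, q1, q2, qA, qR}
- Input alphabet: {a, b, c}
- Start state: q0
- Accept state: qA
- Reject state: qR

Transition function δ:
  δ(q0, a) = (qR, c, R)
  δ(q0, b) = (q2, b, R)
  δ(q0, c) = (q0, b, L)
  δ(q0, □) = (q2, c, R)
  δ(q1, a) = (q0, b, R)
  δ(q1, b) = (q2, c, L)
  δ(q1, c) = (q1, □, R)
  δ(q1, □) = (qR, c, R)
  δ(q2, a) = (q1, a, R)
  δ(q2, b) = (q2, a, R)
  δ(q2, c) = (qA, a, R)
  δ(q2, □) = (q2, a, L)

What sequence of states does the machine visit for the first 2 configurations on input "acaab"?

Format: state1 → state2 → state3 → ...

Execution trace:
Initial: [q0]acaab
Step 1: δ(q0, a) = (qR, c, R) → c[qR]caab

The machine reaches the reject state qR and halts.

State sequence: q0 → qR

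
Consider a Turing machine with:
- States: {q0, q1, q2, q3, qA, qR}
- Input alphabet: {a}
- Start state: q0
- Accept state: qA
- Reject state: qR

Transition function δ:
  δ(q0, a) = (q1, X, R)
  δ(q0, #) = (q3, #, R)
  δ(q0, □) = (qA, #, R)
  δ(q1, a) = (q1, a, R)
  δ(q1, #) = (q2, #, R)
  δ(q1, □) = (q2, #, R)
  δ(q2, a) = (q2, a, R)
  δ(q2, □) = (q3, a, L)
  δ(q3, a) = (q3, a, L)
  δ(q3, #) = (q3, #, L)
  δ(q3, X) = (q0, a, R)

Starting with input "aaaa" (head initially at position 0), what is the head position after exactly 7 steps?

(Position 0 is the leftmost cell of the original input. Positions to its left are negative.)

Execution trace (head position shown):
Step 0: [q0]aaaa  (head at position 0)
Step 1: move right → X[q1]aaa  (head at position 1)
Step 2: move right → Xa[q1]aa  (head at position 2)
Step 3: move right → Xaa[q1]a  (head at position 3)
Step 4: move right → Xaaa[q1]□  (head at position 4)
Step 5: move right → Xaaa#[q2]□  (head at position 5)
Step 6: move left → Xaaa[q3]#a  (head at position 4)
Step 7: move left → Xaa[q3]a#a  (head at position 3)

After 7 steps, the head is at position 3.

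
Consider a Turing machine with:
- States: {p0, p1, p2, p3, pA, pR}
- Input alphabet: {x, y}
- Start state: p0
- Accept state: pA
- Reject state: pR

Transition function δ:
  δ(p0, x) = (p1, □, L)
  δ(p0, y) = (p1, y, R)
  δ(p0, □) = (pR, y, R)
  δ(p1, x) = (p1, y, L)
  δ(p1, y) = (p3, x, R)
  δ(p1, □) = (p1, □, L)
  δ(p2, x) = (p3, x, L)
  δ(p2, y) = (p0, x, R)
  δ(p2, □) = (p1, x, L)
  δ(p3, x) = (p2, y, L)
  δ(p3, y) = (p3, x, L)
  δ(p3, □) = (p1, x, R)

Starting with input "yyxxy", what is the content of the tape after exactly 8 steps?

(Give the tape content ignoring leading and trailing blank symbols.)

Execution trace:
Initial: [p0]yyxxy
Step 1: δ(p0, y) = (p1, y, R) → y[p1]yxxy
Step 2: δ(p1, y) = (p3, x, R) → yx[p3]xxy
Step 3: δ(p3, x) = (p2, y, L) → y[p2]xyxy
Step 4: δ(p2, x) = (p3, x, L) → [p3]yxyxy
Step 5: δ(p3, y) = (p3, x, L) → [p3]□xxyxy
Step 6: δ(p3, □) = (p1, x, R) → x[p1]xxyxy
Step 7: δ(p1, x) = (p1, y, L) → [p1]xyxyxy
Step 8: δ(p1, x) = (p1, y, L) → [p1]□yyxyxy

After 8 steps, the tape (ignoring leading/trailing blanks) is: yyxyxy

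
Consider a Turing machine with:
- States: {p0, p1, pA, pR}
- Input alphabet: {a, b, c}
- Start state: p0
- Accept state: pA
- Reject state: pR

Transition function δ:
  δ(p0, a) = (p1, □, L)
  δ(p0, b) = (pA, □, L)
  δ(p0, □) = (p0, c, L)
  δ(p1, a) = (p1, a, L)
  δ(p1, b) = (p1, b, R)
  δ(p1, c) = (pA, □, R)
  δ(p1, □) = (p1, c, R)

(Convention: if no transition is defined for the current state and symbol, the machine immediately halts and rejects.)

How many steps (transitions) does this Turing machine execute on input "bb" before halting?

Execution trace:
Initial: [p0]bb
Step 1: δ(p0, b) = (pA, □, L) → [pA]□□b

The machine reaches the accept state pA and halts.

The machine executed 1 step before halting.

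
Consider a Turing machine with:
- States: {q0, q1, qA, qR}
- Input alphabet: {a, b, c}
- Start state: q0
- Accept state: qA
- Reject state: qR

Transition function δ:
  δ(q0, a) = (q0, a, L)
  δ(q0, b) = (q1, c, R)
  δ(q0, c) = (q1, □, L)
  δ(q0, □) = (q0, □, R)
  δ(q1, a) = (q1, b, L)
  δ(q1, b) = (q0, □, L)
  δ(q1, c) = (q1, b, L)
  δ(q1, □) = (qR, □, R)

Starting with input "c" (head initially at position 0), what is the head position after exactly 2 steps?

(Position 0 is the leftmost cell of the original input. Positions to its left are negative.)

Execution trace (head position shown):
Step 0: [q0]c  (head at position 0)
Step 1: move left → [q1]□□  (head at position -1)
Step 2: move right → □[qR]□  (head at position 0)

After 2 steps, the head is at position 0.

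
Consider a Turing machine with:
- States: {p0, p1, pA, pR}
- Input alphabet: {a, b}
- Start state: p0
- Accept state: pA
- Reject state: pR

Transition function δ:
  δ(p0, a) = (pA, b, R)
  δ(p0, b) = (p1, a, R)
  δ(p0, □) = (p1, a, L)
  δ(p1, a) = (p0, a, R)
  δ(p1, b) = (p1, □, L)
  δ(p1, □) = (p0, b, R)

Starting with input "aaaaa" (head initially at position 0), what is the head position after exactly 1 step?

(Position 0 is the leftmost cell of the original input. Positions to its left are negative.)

Execution trace (head position shown):
Step 0: [p0]aaaaa  (head at position 0)
Step 1: move right → b[pA]aaaa  (head at position 1)

After 1 step, the head is at position 1.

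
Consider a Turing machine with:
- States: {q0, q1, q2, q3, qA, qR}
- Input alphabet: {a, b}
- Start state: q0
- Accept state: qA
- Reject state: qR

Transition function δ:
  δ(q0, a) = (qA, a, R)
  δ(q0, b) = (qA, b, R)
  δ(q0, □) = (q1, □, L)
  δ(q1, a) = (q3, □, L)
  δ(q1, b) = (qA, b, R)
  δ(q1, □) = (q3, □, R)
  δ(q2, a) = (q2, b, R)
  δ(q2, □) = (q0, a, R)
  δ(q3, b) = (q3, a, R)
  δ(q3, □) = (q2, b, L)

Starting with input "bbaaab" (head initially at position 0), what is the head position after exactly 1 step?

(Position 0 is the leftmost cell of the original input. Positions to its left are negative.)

Execution trace (head position shown):
Step 0: [q0]bbaaab  (head at position 0)
Step 1: move right → b[qA]baaab  (head at position 1)

After 1 step, the head is at position 1.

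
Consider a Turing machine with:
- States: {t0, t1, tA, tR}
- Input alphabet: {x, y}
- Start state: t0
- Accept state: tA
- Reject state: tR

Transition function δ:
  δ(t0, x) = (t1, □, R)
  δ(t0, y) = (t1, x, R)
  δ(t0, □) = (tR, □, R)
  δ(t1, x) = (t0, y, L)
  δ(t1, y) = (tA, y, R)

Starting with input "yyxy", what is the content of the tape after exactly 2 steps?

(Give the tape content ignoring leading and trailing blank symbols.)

Execution trace:
Initial: [t0]yyxy
Step 1: δ(t0, y) = (t1, x, R) → x[t1]yxy
Step 2: δ(t1, y) = (tA, y, R) → xy[tA]xy

The machine reaches the accept state tA and halts.

After 2 steps, the tape (ignoring leading/trailing blanks) is: xyxy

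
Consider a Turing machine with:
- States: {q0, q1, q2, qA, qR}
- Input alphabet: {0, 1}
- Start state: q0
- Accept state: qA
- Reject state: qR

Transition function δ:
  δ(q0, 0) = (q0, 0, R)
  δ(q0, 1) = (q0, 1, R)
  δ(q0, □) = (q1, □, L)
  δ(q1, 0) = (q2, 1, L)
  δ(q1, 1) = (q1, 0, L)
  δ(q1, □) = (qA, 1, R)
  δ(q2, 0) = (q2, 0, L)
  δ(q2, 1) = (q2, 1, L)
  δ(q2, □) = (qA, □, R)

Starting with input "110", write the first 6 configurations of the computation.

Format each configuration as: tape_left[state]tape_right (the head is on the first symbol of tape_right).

Transitions applied:
Step 1: δ(q0, 1) = (q0, 1, R)
Step 2: δ(q0, 1) = (q0, 1, R)
Step 3: δ(q0, 0) = (q0, 0, R)
Step 4: δ(q0, □) = (q1, □, L)
Step 5: δ(q1, 0) = (q2, 1, L)

The first 6 configurations are:
[q0]110 ⊢ 1[q0]10 ⊢ 11[q0]0 ⊢ 110[q0]□ ⊢ 11[q1]0□ ⊢ 1[q2]11□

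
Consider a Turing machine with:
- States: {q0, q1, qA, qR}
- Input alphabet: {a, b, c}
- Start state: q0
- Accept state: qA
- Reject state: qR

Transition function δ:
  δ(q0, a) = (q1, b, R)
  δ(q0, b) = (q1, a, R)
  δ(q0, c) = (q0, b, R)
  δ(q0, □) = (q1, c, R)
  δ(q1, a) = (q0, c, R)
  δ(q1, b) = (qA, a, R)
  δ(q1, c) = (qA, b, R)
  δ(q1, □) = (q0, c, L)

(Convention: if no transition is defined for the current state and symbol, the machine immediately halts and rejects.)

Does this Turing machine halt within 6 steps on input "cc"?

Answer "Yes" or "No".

Execution trace:
Initial: [q0]cc
Step 1: δ(q0, c) = (q0, b, R) → b[q0]c
Step 2: δ(q0, c) = (q0, b, R) → bb[q0]□
Step 3: δ(q0, □) = (q1, c, R) → bbc[q1]□
Step 4: δ(q1, □) = (q0, c, L) → bb[q0]cc
Step 5: δ(q0, c) = (q0, b, R) → bbb[q0]c
Step 6: δ(q0, c) = (q0, b, R) → bbbb[q0]□

The machine has not reached a halting state after 6 steps.
The machine did not halt within the 6-step bound.

Answer: No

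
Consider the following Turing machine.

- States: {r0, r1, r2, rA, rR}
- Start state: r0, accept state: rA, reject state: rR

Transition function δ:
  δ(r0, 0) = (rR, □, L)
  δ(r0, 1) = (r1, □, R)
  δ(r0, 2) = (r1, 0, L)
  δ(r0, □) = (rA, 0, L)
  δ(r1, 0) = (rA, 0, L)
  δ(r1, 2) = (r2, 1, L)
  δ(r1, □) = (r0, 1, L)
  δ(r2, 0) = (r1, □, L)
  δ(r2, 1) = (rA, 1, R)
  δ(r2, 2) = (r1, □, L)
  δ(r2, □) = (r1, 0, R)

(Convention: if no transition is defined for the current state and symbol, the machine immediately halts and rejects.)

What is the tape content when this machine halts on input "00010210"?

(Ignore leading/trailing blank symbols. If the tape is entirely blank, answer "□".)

Execution trace:
Initial: [r0]00010210
Step 1: δ(r0, 0) = (rR, □, L) → [rR]□□0010210

The machine reaches the reject state rR and halts.

Final tape (ignoring leading/trailing blanks): 0010210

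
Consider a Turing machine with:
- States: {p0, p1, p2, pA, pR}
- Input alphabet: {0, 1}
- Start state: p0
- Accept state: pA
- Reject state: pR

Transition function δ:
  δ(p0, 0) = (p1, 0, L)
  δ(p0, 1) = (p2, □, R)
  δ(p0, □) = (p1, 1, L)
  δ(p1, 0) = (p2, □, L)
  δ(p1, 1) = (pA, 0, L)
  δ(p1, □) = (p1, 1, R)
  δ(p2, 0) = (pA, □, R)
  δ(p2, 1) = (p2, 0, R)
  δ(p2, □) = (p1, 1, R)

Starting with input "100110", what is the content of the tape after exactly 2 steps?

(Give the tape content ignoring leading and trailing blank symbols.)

Execution trace:
Initial: [p0]100110
Step 1: δ(p0, 1) = (p2, □, R) → □[p2]00110
Step 2: δ(p2, 0) = (pA, □, R) → □□[pA]0110

The machine reaches the accept state pA and halts.

After 2 steps, the tape (ignoring leading/trailing blanks) is: 0110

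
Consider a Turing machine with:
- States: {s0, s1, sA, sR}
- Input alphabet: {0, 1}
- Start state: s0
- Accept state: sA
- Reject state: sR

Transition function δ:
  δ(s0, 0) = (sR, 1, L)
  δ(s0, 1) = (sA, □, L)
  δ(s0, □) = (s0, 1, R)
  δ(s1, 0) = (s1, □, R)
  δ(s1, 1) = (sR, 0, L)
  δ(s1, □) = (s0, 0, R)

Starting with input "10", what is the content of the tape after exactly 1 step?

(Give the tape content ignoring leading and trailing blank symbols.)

Execution trace:
Initial: [s0]10
Step 1: δ(s0, 1) = (sA, □, L) → [sA]□□0

The machine reaches the accept state sA and halts.

After 1 step, the tape (ignoring leading/trailing blanks) is: 0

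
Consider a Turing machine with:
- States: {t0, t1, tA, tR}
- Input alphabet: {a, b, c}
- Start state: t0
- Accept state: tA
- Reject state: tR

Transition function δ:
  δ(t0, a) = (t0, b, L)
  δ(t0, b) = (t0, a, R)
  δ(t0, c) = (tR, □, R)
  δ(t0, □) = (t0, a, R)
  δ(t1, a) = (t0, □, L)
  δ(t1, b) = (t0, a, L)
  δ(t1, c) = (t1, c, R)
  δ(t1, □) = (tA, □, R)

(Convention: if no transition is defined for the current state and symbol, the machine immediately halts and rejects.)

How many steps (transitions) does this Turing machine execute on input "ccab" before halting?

Execution trace:
Initial: [t0]ccab
Step 1: δ(t0, c) = (tR, □, R) → □[tR]cab

The machine reaches the reject state tR and halts.

The machine executed 1 step before halting.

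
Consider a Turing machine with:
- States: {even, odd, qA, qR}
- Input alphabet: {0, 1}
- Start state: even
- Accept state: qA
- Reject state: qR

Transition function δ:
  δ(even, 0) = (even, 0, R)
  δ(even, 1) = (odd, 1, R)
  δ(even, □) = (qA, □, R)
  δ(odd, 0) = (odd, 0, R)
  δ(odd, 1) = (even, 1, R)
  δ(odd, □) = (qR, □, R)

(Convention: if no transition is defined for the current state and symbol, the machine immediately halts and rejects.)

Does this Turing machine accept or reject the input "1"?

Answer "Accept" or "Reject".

Execution trace:
Initial: [even]1
Step 1: δ(even, 1) = (odd, 1, R) → 1[odd]□
Step 2: δ(odd, □) = (qR, □, R) → 1□[qR]□

The machine reaches the reject state qR and halts.

Answer: Reject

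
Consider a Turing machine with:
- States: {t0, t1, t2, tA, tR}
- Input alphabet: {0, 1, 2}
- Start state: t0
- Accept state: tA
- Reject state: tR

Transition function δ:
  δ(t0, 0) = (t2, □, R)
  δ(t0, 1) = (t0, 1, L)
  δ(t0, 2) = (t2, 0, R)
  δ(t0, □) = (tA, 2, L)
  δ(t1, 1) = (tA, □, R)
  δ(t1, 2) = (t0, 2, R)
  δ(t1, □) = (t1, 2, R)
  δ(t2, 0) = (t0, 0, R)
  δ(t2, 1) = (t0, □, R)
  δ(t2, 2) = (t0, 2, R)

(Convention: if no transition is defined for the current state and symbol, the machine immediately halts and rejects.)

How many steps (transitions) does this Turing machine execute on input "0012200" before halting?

Execution trace:
Initial: [t0]0012200
Step 1: δ(t0, 0) = (t2, □, R) → □[t2]012200
Step 2: δ(t2, 0) = (t0, 0, R) → □0[t0]12200
Step 3: δ(t0, 1) = (t0, 1, L) → □[t0]012200
Step 4: δ(t0, 0) = (t2, □, R) → □□[t2]12200
Step 5: δ(t2, 1) = (t0, □, R) → □□□[t0]2200
Step 6: δ(t0, 2) = (t2, 0, R) → □□□0[t2]200
Step 7: δ(t2, 2) = (t0, 2, R) → □□□02[t0]00
Step 8: δ(t0, 0) = (t2, □, R) → □□□02□[t2]0
Step 9: δ(t2, 0) = (t0, 0, R) → □□□02□0[t0]□
Step 10: δ(t0, □) = (tA, 2, L) → □□□02□[tA]02

The machine reaches the accept state tA and halts.

The machine executed 10 steps before halting.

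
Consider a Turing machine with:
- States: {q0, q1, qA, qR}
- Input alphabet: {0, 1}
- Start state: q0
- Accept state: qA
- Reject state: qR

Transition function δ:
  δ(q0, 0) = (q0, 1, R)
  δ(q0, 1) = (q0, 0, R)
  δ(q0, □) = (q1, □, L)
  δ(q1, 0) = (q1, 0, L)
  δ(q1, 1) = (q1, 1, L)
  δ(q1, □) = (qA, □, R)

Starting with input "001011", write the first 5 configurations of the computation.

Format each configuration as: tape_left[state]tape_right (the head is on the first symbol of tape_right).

Transitions applied:
Step 1: δ(q0, 0) = (q0, 1, R)
Step 2: δ(q0, 0) = (q0, 1, R)
Step 3: δ(q0, 1) = (q0, 0, R)
Step 4: δ(q0, 0) = (q0, 1, R)

The first 5 configurations are:
[q0]001011 ⊢ 1[q0]01011 ⊢ 11[q0]1011 ⊢ 110[q0]011 ⊢ 1101[q0]11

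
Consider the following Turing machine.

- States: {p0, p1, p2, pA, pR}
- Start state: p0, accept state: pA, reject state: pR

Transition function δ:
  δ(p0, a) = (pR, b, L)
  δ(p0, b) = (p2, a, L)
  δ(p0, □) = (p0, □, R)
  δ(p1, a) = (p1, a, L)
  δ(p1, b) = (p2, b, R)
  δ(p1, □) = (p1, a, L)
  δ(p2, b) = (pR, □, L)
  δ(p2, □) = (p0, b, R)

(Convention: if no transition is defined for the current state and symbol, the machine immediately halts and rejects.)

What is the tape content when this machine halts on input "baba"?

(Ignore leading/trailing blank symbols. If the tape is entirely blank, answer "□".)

Execution trace:
Initial: [p0]baba
Step 1: δ(p0, b) = (p2, a, L) → [p2]□aaba
Step 2: δ(p2, □) = (p0, b, R) → b[p0]aaba
Step 3: δ(p0, a) = (pR, b, L) → [pR]bbaba

The machine reaches the reject state pR and halts.

Final tape (ignoring leading/trailing blanks): bbaba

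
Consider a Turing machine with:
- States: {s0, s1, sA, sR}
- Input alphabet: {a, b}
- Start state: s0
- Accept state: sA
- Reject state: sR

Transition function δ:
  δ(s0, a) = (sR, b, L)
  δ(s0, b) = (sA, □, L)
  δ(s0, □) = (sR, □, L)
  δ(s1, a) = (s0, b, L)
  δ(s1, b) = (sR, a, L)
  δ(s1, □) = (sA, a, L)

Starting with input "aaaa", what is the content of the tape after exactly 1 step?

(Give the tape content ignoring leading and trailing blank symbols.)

Execution trace:
Initial: [s0]aaaa
Step 1: δ(s0, a) = (sR, b, L) → [sR]□baaa

The machine reaches the reject state sR and halts.

After 1 step, the tape (ignoring leading/trailing blanks) is: baaa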